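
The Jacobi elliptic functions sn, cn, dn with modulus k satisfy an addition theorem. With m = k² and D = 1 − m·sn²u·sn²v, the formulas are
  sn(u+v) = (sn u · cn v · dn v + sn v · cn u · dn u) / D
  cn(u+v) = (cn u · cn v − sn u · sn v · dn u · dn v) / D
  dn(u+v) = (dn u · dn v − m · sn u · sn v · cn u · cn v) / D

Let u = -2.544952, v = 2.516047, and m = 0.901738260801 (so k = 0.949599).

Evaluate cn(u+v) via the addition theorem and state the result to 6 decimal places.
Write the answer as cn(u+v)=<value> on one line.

sn u = -0.999915773275926, cn u = 0.01297868845480492, dn u = 0.3137094734325064
sn v = 0.9997568457078947, cn v = 0.02205106483145082, dn v = 0.3141658939820759
m = k² = 0.901738260801
D = 1 − m·sn²u·sn²v = 0.0988520296052279
cn(u+v) = (cn u·cn v − sn u·sn v·dn u·dn v)/D = 0.09881074745960917/0.0988520296052279 = 0.9995823844408294

cn(u+v)=0.999582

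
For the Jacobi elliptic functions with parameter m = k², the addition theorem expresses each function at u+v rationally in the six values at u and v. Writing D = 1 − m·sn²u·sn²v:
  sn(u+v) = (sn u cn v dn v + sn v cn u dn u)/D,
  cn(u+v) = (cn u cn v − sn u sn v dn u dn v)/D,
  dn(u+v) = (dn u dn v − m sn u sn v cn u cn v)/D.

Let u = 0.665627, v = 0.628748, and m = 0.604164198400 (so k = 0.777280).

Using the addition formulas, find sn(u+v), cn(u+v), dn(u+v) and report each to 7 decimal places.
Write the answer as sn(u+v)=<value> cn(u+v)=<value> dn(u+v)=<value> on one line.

sn(u+v)=0.9077798 cn(u+v)=0.4194471 dn(u+v)=0.7086113

sn u = 0.5961451328646115, cn u = 0.802876690757575, dn u = 0.8861640242928951
sn v = 0.5694322775006175, cn v = 0.8220382481006949, dn v = 0.8967150464257633
m = k² = 0.6041641984
D = 1 − m·sn²u·sn²v = 0.9303785357078546
sn(u+v) = (sn u·cn v·dn v + sn v·cn u·dn u)/D = 0.844578812544536/0.9303785357078546 = 0.9077797693408305
cn(u+v) = (cn u·cn v − sn u·sn v·dn u·dn v)/D = 0.3902446016369135/0.9303785357078546 = 0.4194471246480401
dn(u+v) = (dn u·dn v − m·sn u·sn v·cn u·cn v)/D = 0.6592767392755952/0.9303785357078546 = 0.7086112952659655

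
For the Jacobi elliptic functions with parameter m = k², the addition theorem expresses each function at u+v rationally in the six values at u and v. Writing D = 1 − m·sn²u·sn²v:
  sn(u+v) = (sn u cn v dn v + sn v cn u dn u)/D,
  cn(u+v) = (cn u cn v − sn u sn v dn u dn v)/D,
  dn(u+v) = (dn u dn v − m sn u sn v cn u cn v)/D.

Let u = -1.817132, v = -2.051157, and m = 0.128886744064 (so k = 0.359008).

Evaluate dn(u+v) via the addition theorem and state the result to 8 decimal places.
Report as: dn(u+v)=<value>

dn(u+v)=0.97845396

sn u = -0.984013456839435, cn u = -0.178094123313784, dn u = 0.9355218989424302
sn v = -0.9215149059337768, cn v = -0.3883429903343982, dn v = 0.9436899393641382
m = k² = 0.128886744064
D = 1 − m·sn²u·sn²v = 0.8940221616115325
dn(u+v) = (dn u·dn v − m·sn u·sn v·cn u·cn v)/D = 0.8747595271167771/0.8940221616115325 = 0.9784539630874102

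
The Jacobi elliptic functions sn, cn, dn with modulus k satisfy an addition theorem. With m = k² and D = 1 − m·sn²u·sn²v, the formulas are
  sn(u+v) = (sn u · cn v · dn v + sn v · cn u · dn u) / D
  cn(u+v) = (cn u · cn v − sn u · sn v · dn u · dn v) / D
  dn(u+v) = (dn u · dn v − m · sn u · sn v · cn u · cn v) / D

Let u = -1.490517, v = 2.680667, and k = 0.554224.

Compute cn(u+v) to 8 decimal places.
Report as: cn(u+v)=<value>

cn(u+v)=0.43091457

sn u = -0.9820165678781224, cn u = 0.1887947573765569, dn u = 0.8389184431935266
sn v = 0.6712874796715076, cn v = -0.7411970855557078, dn v = 0.9282152421658144
m = k² = 0.307164242176
D = 1 − m·sn²u·sn²v = 0.8665171775515382
cn(u+v) = (cn u·cn v − sn u·sn v·dn u·dn v)/D = 0.3733948760910798/0.8665171775515382 = 0.4309145689946478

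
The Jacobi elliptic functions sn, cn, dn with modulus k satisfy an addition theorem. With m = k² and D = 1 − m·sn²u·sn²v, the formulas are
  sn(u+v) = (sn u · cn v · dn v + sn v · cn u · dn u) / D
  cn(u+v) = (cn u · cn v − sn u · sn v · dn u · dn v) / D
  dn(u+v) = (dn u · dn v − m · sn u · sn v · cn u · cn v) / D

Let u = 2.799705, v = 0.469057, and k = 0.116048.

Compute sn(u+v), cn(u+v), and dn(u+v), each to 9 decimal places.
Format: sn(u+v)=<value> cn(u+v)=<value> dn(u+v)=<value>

sn u = 0.3451979338609321, cn u = -0.9385299070664416, dn u = 0.9991972948671869
sn v = 0.4518476359154468, cn v = 0.8920951260474535, dn v = 0.9986242858995142
m = k² = 0.013467138304
D = 1 − m·sn²u·sn²v = 0.9996723609000208
sn(u+v) = (sn u·cn v·dn v + sn v·cn u·dn u)/D = -0.1162063705606441/0.9996723609000208 = -0.1162444567898443
cn(u+v) = (cn u·cn v − sn u·sn v·dn u·dn v)/D = -0.9928952153115371/0.9996723609000208 = -0.993220633225888
dn(u+v) = (dn u·dn v − m·sn u·sn v·cn u·cn v)/D = 0.9995813973767263/0.9996723609000208 = 0.9999090066637307

sn(u+v)=-0.116244457 cn(u+v)=-0.993220633 dn(u+v)=0.999909007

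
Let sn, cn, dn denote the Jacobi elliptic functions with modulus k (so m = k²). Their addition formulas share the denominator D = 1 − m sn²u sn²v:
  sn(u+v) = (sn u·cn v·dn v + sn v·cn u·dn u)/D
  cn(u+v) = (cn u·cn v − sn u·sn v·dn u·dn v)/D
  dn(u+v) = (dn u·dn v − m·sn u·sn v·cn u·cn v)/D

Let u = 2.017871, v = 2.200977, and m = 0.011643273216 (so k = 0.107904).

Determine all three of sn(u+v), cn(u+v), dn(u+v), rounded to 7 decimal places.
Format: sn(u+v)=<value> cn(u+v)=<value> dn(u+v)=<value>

sn(u+v)=-0.8753555 cn(u+v)=-0.4834798 dn(u+v)=0.9955292

sn u = 0.9047305713479773, cn u = -0.4259842641088548, dn u = 0.9952233645448179
sn v = 0.812503324384985, cn v = -0.5829565574409021, dn v = 0.9961493650640184
m = k² = 0.011643273216
D = 1 − m·sn²u·sn²v = 0.9937083593033392
sn(u+v) = (sn u·cn v·dn v + sn v·cn u·dn u)/D = -0.8698480948073503/0.9937083593033392 = -0.875355517203434
cn(u+v) = (cn u·cn v − sn u·sn v·dn u·dn v)/D = -0.4804379203490885/0.9937083593033392 = -0.4834798015444994
dn(u+v) = (dn u·dn v − m·sn u·sn v·cn u·cn v)/D = 0.989265680732756/0.9937083593033392 = 0.9955291927163642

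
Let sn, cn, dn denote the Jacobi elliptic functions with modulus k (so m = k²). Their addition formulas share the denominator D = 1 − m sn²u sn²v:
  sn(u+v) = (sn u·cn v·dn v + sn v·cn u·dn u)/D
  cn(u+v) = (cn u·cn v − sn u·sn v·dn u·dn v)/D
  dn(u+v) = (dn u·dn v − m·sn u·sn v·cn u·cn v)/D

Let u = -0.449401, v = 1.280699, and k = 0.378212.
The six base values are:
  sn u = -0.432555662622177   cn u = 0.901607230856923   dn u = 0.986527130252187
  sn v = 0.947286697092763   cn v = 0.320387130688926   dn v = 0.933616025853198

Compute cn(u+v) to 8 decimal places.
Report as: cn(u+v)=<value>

cn(u+v)=0.68265772

m = k² = 0.143044316944
D = 1 − m·sn²u·sn²v = 0.9759830701943857
cn(u+v) = (cn u·cn v − sn u·sn v·dn u·dn v)/D = 0.6662623765436958/0.9759830701943857 = 0.6826577190637096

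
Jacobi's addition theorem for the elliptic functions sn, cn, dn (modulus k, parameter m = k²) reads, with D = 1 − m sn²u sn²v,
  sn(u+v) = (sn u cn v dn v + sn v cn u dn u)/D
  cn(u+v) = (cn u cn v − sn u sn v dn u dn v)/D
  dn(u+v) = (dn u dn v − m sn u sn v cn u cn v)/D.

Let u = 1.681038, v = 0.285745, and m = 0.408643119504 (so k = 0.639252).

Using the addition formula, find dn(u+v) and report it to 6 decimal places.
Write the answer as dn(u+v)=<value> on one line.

sn u = 0.9968892751319238, cn u = 0.07881480271463942, dn u = 0.7706460139676627
sn v = 0.280374425497768, cn v = 0.9598907133245933, dn v = 0.9838072161533818
m = k² = 0.408643119504
D = 1 − m·sn²u·sn²v = 0.9680761815888354
dn(u+v) = (dn u·dn v − m·sn u·sn v·cn u·cn v)/D = 0.7495262073525664/0.9680761815888354 = 0.7742430003002674

dn(u+v)=0.774243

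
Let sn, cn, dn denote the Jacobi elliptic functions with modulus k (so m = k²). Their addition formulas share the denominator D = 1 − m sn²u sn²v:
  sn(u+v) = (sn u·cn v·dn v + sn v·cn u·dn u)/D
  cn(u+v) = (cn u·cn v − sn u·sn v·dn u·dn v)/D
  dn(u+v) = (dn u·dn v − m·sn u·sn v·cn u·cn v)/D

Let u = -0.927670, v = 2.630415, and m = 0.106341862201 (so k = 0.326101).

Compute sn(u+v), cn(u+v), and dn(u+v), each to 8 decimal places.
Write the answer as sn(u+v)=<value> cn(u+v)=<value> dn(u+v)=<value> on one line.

sn u = -0.7930410074379562, cn u = 0.6091682530481964, dn u = 0.9659814231534342
sn v = 0.5617813245397703, cn v = -0.8272857688842117, dn v = 0.9830761382952953
m = k² = 0.106341862201
D = 1 − m·sn²u·sn²v = 0.9788928232756393
sn(u+v) = (sn u·cn v·dn v + sn v·cn u·dn u)/D = 0.9755458084649837/0.9788928232756393 = 0.9965808158655658
cn(u+v) = (cn u·cn v − sn u·sn v·dn u·dn v)/D = -0.08087975671917654/0.9788928232756393 = -0.08262370996707389
dn(u+v) = (dn u·dn v − m·sn u·sn v·cn u·cn v)/D = 0.9257573724054481/0.9788928232756393 = 0.9457188268145785

sn(u+v)=0.99658082 cn(u+v)=-0.08262371 dn(u+v)=0.94571883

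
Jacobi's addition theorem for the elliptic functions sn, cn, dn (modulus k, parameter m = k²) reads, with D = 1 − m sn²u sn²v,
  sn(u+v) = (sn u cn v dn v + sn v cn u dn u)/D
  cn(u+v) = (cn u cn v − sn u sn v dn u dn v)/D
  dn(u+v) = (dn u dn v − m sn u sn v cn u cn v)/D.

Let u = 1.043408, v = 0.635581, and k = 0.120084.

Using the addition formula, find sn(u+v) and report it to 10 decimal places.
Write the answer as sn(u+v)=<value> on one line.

sn(u+v)=0.9948284966

sn u = 0.8630184633161961, cn u = 0.5051723784762499, dn u = 0.9946154267150851
sn v = 0.5931871949652505, cn v = 0.8050645637023517, dn v = 0.9974597539258243
m = k² = 0.014420167056
D = 1 − m·sn²u·sn²v = 0.9962208511262842
sn(u+v) = (sn u·cn v·dn v + sn v·cn u·dn u)/D = 0.9910688916020121/0.9962208511262842 = 0.9948284965944574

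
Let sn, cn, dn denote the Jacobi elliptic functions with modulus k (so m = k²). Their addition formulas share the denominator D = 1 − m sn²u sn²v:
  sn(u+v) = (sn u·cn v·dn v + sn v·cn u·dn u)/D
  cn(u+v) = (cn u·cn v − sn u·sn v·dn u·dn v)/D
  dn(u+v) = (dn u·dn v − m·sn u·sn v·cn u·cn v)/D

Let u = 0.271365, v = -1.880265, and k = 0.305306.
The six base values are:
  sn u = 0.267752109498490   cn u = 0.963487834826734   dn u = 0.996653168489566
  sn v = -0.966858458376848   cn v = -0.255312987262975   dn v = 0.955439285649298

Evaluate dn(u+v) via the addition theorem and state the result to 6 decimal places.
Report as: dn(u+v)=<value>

m = k² = 0.093211753636
D = 1 − m·sn²u·sn²v = 0.9937531326674964
dn(u+v) = (dn u·dn v − m·sn u·sn v·cn u·cn v)/D = 0.946305704362295/0.9937531326674964 = 0.9522543107080931

dn(u+v)=0.952254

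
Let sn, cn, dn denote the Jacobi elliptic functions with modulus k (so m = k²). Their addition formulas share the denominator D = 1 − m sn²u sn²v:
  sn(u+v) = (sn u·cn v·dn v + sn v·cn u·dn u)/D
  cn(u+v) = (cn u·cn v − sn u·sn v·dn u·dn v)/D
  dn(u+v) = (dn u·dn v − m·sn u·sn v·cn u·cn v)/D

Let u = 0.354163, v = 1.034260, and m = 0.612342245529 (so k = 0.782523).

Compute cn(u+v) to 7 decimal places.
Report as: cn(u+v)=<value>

sn u = 0.3426694169292031, cn u = 0.939456050436315, dn u = 0.9633780915103112
sn v = 0.8098688334662283, cn v = 0.5866110061872779, dn v = 0.7735453177708496
m = k² = 0.612342245529
D = 1 − m·sn²u·sn²v = 0.9528399468414172
cn(u+v) = (cn u·cn v − sn u·sn v·dn u·dn v)/D = 0.3442847711511205/0.9528399468414172 = 0.3613248712886094

cn(u+v)=0.3613249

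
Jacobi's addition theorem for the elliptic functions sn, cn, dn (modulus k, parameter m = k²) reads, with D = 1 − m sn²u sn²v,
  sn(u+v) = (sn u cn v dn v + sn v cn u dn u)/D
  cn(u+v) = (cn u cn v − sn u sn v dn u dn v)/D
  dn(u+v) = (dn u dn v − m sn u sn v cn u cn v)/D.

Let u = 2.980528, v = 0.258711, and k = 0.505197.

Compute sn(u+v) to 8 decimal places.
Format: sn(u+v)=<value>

sn u = 0.3839652230562716, cn u = -0.9233475550860291, dn u = 0.9810058638703569
sn v = 0.2551325731804014, cn v = 0.9669060813245241, dn v = 0.9916586096301491
m = k² = 0.255224008809
D = 1 − m·sn²u·sn²v = 0.997550727390606
sn(u+v) = (sn u·cn v·dn v + sn v·cn u·dn u)/D = 0.1370600243646644/0.997550727390606 = 0.1373965459613128

sn(u+v)=0.13739655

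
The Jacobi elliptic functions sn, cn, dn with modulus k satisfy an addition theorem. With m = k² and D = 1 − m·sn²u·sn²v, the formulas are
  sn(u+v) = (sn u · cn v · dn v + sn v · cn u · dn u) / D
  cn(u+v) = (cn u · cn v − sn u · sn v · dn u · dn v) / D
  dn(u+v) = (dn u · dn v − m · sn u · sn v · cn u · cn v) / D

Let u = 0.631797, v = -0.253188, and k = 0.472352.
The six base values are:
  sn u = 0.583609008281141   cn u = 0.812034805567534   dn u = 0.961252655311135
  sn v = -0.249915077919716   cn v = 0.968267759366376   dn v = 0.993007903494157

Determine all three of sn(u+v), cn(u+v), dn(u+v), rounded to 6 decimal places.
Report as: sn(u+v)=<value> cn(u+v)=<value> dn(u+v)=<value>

m = k² = 0.223116411904
D = 1 − m·sn²u·sn²v = 0.9952536429168221
sn(u+v) = (sn u·cn v·dn v + sn v·cn u·dn u)/D = 0.3660622588867363/0.9952536429168221 = 0.3678080070261344
cn(u+v) = (cn u·cn v − sn u·sn v·dn u·dn v)/D = 0.9254881070861717/0.9952536429168221 = 0.9299017528575065
dn(u+v) = (dn u·dn v − m·sn u·sn v·cn u·cn v)/D = 0.9801182901080983/0.9952536429168221 = 0.9847924668083945

sn(u+v)=0.367808 cn(u+v)=0.929902 dn(u+v)=0.984792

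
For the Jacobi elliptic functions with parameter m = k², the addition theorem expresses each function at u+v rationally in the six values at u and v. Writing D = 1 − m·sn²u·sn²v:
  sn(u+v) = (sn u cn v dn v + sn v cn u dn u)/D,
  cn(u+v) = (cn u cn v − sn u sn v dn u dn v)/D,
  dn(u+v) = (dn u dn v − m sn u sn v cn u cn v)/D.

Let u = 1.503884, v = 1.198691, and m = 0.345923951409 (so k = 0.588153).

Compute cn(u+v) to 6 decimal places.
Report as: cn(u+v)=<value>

sn u = 0.9814302966325964, cn u = 0.1918191149277201, dn u = 0.8165807814431163
sn v = 0.9019929455192486, cn v = 0.4317507686542201, dn v = 0.8476787668373051
m = k² = 0.345923951409
D = 1 − m·sn²u·sn²v = 0.7289147823900572
cn(u+v) = (cn u·cn v − sn u·sn v·dn u·dn v)/D = -0.5299456931178542/0.7289147823900572 = -0.7270338123479974

cn(u+v)=-0.727034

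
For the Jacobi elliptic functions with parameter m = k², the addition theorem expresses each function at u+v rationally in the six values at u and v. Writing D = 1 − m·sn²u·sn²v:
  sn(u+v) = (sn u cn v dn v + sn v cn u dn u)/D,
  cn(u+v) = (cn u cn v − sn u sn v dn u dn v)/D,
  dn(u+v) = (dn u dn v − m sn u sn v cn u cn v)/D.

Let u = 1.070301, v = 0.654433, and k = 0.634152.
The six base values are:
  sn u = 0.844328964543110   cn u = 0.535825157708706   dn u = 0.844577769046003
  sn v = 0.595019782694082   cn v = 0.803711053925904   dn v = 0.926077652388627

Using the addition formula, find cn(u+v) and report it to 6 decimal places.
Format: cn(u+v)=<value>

m = k² = 0.402148759104
D = 1 − m·sn²u·sn²v = 0.8984983928504021
cn(u+v) = (cn u·cn v − sn u·sn v·dn u·dn v)/D = 0.03770507173479064/0.8984983928504021 = 0.04196453998673812

cn(u+v)=0.041965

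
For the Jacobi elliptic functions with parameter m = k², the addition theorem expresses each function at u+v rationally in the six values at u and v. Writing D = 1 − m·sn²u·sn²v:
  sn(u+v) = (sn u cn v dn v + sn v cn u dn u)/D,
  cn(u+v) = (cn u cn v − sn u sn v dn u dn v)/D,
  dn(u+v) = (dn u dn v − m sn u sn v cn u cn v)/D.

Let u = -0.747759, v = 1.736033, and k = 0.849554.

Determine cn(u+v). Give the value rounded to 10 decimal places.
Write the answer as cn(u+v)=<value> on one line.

cn(u+v)=0.6263878335

sn u = -0.6467518392995593, cn u = 0.7627005037120646, dn u = 0.8355261964057085
sn v = 0.9800924806478647, cn v = 0.1985415054277443, dn v = 0.5538123812444577
m = k² = 0.721741998916
D = 1 − m·sn²u·sn²v = 0.7100043806235993
cn(u+v) = (cn u·cn v − sn u·sn v·dn u·dn v)/D = 0.4447381057288417/0.7100043806235993 = 0.6263878334641072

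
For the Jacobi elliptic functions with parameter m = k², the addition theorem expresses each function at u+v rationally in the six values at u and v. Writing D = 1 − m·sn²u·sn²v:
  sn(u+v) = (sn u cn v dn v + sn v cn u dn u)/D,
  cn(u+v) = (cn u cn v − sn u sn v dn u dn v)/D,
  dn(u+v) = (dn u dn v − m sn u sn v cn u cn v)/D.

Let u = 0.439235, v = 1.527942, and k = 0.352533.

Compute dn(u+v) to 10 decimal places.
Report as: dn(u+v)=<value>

dn(u+v)=0.9424473990

sn u = 0.4237196880171082, cn u = 0.9057933682615945, dn u = 0.988780591313472
sn v = 0.99601643009549, cn v = 0.08916989951679842, dn v = 0.9363272205915337
m = k² = 0.124279516089
D = 1 − m·sn²u·sn²v = 0.9778644740083411
dn(u+v) = (dn u·dn v − m·sn u·sn v·cn u·cn v)/D = 0.9215858301054931/0.9778644740083411 = 0.9424473990018704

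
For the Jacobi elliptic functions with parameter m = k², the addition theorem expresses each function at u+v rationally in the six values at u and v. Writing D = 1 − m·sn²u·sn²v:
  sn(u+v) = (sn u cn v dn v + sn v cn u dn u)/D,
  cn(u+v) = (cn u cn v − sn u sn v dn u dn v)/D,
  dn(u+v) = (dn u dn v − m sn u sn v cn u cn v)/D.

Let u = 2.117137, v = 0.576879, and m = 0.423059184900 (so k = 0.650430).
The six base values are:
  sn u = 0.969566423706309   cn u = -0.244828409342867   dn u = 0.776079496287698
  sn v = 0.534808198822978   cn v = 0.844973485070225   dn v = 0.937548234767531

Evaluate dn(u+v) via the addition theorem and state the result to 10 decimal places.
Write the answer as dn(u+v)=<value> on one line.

dn(u+v)=0.8722075892

m = k² = 0.4230591849
D = 1 − m·sn²u·sn²v = 0.8862497457220483
dn(u+v) = (dn u·dn v − m·sn u·sn v·cn u·cn v)/D = 0.7729937541402081/0.8862497457220483 = 0.8722075891942086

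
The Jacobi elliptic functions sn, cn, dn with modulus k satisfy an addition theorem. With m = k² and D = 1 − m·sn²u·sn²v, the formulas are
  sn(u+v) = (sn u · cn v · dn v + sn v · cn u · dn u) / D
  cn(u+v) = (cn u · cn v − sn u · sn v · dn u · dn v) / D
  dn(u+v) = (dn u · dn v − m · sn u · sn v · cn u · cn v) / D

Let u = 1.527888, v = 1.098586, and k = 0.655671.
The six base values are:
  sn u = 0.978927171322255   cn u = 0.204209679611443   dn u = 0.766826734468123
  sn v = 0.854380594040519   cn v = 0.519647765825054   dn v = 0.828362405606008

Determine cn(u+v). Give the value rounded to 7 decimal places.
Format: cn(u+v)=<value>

cn(u+v)=-0.6080017

m = k² = 0.429904460241
D = 1 − m·sn²u·sn²v = 0.6992708907389465
cn(u+v) = (cn u·cn v − sn u·sn v·dn u·dn v)/D = -0.4251579021057148/0.6992708907389465 = -0.608001716840285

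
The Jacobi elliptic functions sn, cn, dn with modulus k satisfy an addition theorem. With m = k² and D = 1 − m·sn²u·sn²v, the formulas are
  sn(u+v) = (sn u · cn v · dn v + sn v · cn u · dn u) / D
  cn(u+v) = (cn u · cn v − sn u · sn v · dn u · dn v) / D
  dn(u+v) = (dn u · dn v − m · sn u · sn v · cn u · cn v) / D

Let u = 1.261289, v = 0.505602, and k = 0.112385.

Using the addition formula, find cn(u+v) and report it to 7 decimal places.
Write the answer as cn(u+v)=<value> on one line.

cn(u+v)=-0.1887637

sn u = 0.9515451410056613, cn u = 0.3075090968223805, dn u = 0.9942655402778124
sn v = 0.4841080626507073, cn v = 0.8750082192051563, dn v = 0.9985188703430621
m = k² = 0.012630388225
D = 1 − m·sn²u·sn²v = 0.9973198436915934
cn(u+v) = (cn u·cn v − sn u·sn v·dn u·dn v)/D = -0.1882577339474267/0.9973198436915934 = -0.1887636500348655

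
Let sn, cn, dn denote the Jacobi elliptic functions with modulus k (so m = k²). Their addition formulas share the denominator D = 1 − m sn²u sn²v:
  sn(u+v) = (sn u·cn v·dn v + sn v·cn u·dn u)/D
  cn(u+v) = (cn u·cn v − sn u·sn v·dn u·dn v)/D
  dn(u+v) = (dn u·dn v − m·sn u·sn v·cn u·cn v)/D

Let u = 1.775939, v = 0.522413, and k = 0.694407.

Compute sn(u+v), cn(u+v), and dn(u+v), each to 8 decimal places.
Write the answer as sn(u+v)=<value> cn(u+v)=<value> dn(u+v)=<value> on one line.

sn(u+v)=0.94413441 cn(u+v)=-0.32956063 dn(u+v)=0.75509660

sn u = 0.9989607216560569, cn u = 0.04557934387866992, dn u = 0.7202781961221871
sn v = 0.4895901697256572, cn v = 0.8719526740070255, dn v = 0.9404345312113538
m = k² = 0.482201081649
D = 1 − m·sn²u·sn²v = 0.8846572282479192
sn(u+v) = (sn u·cn v·dn v + sn v·cn u·dn u)/D = 0.835235332075994/0.8846572282479192 = 0.9441344120707563
cn(u+v) = (cn u·cn v − sn u·sn v·dn u·dn v)/D = -0.2915481976332472/0.8846572282479192 = -0.3295606346999098
dn(u+v) = (dn u·dn v − m·sn u·sn v·cn u·cn v)/D = 0.6680016679668114/0.8846572282479192 = 0.7550966031101127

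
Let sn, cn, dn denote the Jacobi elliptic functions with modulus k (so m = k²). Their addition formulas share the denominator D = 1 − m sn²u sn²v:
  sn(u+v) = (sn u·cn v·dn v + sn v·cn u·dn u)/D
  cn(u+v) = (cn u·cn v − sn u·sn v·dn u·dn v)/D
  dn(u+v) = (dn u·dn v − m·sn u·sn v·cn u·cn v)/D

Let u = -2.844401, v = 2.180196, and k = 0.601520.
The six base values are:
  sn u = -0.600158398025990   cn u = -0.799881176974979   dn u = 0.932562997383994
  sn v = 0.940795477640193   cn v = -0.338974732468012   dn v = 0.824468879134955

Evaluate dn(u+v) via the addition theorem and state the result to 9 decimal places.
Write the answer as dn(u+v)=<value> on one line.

dn(u+v)=0.931739379

m = k² = 0.3618263104
D = 1 − m·sn²u·sn²v = 0.8846487351589942
dn(u+v) = (dn u·dn v − m·sn u·sn v·cn u·cn v)/D = 0.8242620632370442/0.8846487351589942 = 0.9317393791208022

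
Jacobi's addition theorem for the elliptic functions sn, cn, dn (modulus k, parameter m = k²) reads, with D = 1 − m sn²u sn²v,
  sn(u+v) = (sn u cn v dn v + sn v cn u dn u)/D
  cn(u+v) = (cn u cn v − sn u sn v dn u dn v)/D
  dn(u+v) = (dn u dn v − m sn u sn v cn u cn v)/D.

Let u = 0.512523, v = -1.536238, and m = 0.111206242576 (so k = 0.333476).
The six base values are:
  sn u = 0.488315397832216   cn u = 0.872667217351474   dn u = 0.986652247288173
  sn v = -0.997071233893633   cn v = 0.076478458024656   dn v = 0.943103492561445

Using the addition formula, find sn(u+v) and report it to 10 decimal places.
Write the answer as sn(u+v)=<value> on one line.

m = k² = 0.111206242576
D = 1 − m·sn²u·sn²v = 0.9736377558121189
sn(u+v) = (sn u·cn v·dn v + sn v·cn u·dn u)/D = -0.8232765737068573/0.9736377558121189 = -0.8455676341558426

sn(u+v)=-0.8455676342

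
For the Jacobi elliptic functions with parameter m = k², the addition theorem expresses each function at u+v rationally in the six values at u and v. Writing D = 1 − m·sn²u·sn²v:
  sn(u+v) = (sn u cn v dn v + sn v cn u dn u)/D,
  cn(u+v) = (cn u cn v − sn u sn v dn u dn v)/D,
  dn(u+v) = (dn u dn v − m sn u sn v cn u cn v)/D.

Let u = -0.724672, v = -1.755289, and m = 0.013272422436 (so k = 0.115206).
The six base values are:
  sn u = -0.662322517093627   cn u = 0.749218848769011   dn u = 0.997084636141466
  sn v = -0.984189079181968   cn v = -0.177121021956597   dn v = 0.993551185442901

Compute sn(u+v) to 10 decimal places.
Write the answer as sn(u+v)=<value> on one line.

sn(u+v)=-0.6221773912

m = k² = 0.013272422436
D = 1 − m·sn²u·sn²v = 0.9943604257418415
sn(u+v) = (sn u·cn v·dn v + sn v·cn u·dn u)/D = -0.6186685756021915/0.9943604257418415 = -0.6221773912016204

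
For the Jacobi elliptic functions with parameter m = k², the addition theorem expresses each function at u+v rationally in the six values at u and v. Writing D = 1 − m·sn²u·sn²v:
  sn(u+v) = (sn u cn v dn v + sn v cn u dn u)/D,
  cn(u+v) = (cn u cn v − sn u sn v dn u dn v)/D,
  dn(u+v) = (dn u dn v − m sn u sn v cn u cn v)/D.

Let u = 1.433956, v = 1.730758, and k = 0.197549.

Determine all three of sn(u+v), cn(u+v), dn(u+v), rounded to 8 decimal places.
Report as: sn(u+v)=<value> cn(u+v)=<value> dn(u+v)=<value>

sn u = 0.9888414366335768, cn u = 0.1489718537054696, dn u = 0.9807346597366724
sn v = 0.9900103505361981, cn v = -0.1409947014295012, dn v = 0.9806886368205222
m = k² = 0.039025607401
D = 1 − m·sn²u·sn²v = 0.9625990653521196
sn(u+v) = (sn u·cn v·dn v + sn v·cn u·dn u)/D = 0.00791336811558492/0.9625990653521196 = 0.008220835029265484
cn(u+v) = (cn u·cn v − sn u·sn v·dn u·dn v)/D = -0.9625665375556339/0.9625990653521196 = -0.9999662083647735
dn(u+v) = (dn u·dn v − m·sn u·sn v·cn u·cn v)/D = 0.9625977959557152/0.9625990653521196 = 0.9999986812823219

sn(u+v)=0.00822084 cn(u+v)=-0.99996621 dn(u+v)=0.99999868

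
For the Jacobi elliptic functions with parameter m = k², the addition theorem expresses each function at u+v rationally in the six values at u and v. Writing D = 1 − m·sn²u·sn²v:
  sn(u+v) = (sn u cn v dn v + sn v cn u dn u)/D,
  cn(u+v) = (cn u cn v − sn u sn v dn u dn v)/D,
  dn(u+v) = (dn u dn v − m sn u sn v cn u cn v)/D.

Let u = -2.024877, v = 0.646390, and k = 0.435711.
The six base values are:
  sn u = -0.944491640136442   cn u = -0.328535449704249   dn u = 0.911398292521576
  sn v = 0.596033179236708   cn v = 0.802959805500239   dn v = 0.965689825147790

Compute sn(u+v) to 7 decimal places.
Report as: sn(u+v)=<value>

sn(u+v)=-0.9691438

m = k² = 0.189844075521
D = 1 − m·sn²u·sn²v = 0.9398363525767114
sn(u+v) = (sn u·cn v·dn v + sn v·cn u·dn u)/D = -0.9108365874068147/0.9398363525767114 = -0.9691438141433993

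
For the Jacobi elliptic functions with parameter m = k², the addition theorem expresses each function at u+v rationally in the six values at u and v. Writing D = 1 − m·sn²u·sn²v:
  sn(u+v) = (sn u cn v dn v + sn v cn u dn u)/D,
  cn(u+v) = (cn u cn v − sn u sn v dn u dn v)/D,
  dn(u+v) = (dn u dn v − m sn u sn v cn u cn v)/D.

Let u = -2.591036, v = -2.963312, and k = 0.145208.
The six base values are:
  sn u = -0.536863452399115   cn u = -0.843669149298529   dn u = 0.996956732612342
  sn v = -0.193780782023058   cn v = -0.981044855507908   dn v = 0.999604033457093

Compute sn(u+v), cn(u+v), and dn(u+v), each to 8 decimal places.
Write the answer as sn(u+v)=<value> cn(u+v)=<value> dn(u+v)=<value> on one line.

sn(u+v)=0.68962529 cn(u+v)=0.72416639 dn(u+v)=0.99497345

m = k² = 0.021085363264
D = 1 − m·sn²u·sn²v = 0.9997717923621216
sn(u+v) = (sn u·cn v·dn v + sn v·cn u·dn u)/D = 0.6894679108726283/0.9997717923621216 = 0.6896252886307679
cn(u+v) = (cn u·cn v − sn u·sn v·dn u·dn v)/D = 0.7240011303029178/0.9997717923621216 = 0.7241663906043486
dn(u+v) = (dn u·dn v − m·sn u·sn v·cn u·cn v)/D = 0.9947463857722829/0.9997717923621216 = 0.9949734463122176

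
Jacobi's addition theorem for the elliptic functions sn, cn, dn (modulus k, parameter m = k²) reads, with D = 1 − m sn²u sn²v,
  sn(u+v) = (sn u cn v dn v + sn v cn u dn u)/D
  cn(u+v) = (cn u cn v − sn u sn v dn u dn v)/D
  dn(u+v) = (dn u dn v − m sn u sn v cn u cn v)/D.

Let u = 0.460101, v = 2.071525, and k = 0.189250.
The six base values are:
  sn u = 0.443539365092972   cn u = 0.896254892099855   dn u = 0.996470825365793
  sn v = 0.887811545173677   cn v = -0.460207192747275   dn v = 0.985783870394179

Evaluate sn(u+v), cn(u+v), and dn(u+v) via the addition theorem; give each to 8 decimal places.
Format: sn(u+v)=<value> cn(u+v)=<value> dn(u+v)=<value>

sn(u+v)=0.59498337 cn(u+v)=-0.80373801 dn(u+v)=0.99364033

m = k² = 0.0358155625
D = 1 − m·sn²u·sn²v = 0.9944463603888008
sn(u+v) = (sn u·cn v·dn v + sn v·cn u·dn u)/D = 0.591679047546549/0.9944463603888008 = 0.59498337076242
cn(u+v) = (cn u·cn v − sn u·sn v·dn u·dn v)/D = -0.7992743386253191/0.9944463603888008 = -0.8037380098739817
dn(u+v) = (dn u·dn v − m·sn u·sn v·cn u·cn v)/D = 0.9881220091136819/0.9944463603888008 = 0.9936403294063581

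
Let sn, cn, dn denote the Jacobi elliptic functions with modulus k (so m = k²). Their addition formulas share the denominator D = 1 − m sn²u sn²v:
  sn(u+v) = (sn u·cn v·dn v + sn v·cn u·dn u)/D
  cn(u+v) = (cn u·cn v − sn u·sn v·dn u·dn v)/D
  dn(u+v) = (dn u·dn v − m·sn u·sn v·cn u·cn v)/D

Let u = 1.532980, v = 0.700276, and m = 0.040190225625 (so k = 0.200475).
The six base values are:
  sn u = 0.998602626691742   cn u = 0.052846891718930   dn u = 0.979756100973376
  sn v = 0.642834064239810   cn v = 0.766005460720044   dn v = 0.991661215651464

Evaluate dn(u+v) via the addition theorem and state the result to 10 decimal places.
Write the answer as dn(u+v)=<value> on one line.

dn(u+v)=0.9868861990

m = k² = 0.040190225625
D = 1 − m·sn²u·sn²v = 0.9834383494427021
dn(u+v) = (dn u·dn v − m·sn u·sn v·cn u·cn v)/D = 0.9705417345938763/0.9834383494427021 = 0.9868861989608865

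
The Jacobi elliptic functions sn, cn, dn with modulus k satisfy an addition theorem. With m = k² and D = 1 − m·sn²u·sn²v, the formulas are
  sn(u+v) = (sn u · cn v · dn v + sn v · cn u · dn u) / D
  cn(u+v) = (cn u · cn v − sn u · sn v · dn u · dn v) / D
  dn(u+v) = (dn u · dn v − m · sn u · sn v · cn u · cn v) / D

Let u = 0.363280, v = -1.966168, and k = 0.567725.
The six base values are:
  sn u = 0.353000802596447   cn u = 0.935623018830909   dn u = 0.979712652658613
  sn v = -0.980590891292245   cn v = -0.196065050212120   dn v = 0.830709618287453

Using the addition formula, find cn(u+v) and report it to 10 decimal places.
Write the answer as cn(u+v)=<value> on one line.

m = k² = 0.322311675625
D = 1 − m·sn²u·sn²v = 0.9613808124456795
cn(u+v) = (cn u·cn v − sn u·sn v·dn u·dn v)/D = 0.09827301935847326/0.9613808124456795 = 0.1022206997334118

cn(u+v)=0.1022206997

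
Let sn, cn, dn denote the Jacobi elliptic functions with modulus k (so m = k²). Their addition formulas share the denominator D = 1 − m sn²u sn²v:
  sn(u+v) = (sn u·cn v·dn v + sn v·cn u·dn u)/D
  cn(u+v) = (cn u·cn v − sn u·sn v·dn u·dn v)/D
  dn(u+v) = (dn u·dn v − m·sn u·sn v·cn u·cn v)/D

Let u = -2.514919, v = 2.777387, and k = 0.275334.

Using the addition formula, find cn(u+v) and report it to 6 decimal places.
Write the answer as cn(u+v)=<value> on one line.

cn(u+v)=0.965811

sn u = -0.6327836762490622, cn u = -0.7743286247277199, dn u = 0.9847055402529846
sn v = 0.4127602864498715, cn v = -0.9108396927724549, dn v = 0.9935211990025158
m = k² = 0.075808811556
D = 1 − m·sn²u·sn²v = 0.9948283868249094
cn(u+v) = (cn u·cn v − sn u·sn v·dn u·dn v)/D = 0.9608161853688361/0.9948283868249094 = 0.9658109861896618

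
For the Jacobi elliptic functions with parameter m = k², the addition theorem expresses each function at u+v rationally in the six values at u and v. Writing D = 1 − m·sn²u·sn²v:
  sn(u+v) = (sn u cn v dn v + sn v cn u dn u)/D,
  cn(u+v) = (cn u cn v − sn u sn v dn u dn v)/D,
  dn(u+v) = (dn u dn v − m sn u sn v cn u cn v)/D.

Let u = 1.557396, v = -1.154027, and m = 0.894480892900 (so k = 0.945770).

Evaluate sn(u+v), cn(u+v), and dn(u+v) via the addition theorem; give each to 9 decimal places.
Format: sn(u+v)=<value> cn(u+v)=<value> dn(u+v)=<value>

sn(u+v)=0.383846059 cn(u+v)=0.923397099 dn(u+v)=0.931777417

sn u = 0.9315848831883733, cn u = 0.3635238718638776, dn u = 0.4729951417804488
sn v = -0.830527051329302, cn v = 0.5569782913276378, dn v = 0.6188774340845463
m = k² = 0.8944808929
D = 1 − m·sn²u·sn²v = 0.4645443588206491
sn(u+v) = (sn u·cn v·dn v + sn v·cn u·dn u)/D = 0.1783135214980879/0.4645443588206491 = 0.3838460592886696
cn(u+v) = (cn u·cn v − sn u·sn v·dn u·dn v)/D = 0.4289589133740421/0.4645443588206491 = 0.9233970991770329
dn(u+v) = (dn u·dn v − m·sn u·sn v·cn u·cn v)/D = 0.4328519429291168/0.4645443588206491 = 0.9317774173988666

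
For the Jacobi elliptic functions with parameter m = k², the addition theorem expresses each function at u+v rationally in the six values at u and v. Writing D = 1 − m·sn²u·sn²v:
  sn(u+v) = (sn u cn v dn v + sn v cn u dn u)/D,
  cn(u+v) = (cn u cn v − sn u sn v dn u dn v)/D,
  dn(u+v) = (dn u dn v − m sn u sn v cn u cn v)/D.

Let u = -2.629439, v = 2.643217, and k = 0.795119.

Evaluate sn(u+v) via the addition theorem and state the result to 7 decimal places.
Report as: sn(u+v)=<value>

sn u = -0.918340769820922, cn u = -0.3957906397133671, dn u = 0.6832439386994493
sn v = 0.9145653929292609, cn v = -0.4044380571313073, dn v = 0.6864380134396195
m = k² = 0.632214224161
D = 1 − m·sn²u·sn²v = 0.554034235208806
sn(u+v) = (sn u·cn v·dn v + sn v·cn u·dn u)/D = 0.00763308951218207/0.554034235208806 = 0.0137772885267736

sn(u+v)=0.0137773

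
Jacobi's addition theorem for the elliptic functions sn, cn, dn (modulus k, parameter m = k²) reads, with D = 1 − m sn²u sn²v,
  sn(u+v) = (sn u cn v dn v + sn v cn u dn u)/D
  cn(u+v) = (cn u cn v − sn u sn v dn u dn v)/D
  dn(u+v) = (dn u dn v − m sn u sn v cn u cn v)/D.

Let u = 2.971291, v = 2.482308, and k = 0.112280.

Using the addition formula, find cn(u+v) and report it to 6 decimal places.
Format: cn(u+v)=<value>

sn u = 0.1792869550805687, cn u = -0.9837968223865831, dn u = 0.9997973641888664
sn v = 0.6199517277459536, cn v = -0.7846399526310186, dn v = 0.9975744088930392
m = k² = 0.0126067984
D = 1 − m·sn²u·sn²v = 0.999844253627536
cn(u+v) = (cn u·cn v − sn u·sn v·dn u·dn v)/D = 0.6610691053909508/0.999844253627536 = 0.6611720805440701

cn(u+v)=0.661172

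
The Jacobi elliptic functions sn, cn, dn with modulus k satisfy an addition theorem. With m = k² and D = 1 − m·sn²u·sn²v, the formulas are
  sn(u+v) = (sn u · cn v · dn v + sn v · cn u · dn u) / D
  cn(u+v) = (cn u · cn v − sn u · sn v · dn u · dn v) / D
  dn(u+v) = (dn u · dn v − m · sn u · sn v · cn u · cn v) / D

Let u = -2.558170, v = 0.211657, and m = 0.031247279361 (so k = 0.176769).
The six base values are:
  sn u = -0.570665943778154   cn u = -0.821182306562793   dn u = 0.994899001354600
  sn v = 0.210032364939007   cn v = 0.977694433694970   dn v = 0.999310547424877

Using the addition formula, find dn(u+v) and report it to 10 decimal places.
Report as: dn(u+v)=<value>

dn(u+v)=0.9916512883

m = k² = 0.031247279361
D = 1 − m·sn²u·sn²v = 0.9995511010742222
dn(u+v) = (dn u·dn v − m·sn u·sn v·cn u·cn v)/D = 0.9912061370878939/0.9995511010742222 = 0.9916512882859516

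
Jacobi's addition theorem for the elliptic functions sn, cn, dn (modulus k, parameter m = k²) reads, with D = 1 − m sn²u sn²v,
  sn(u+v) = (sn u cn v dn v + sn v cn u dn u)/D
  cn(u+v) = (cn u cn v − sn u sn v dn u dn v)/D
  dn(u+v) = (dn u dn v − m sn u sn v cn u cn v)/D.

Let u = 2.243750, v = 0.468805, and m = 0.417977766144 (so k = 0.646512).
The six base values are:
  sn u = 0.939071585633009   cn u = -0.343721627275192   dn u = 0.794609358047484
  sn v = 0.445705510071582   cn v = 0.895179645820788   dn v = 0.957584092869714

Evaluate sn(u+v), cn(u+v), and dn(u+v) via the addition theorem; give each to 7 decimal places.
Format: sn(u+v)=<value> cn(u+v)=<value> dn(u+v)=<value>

m = k² = 0.417977766144
D = 1 − m·sn²u·sn²v = 0.9267771570803506
sn(u+v) = (sn u·cn v·dn v + sn v·cn u·dn u)/D = 0.6832482962285528/0.9267771570803506 = 0.7372304021616234
cn(u+v) = (cn u·cn v − sn u·sn v·dn u·dn v)/D = -0.6261690383488444/0.9267771570803506 = -0.6756414242248703
dn(u+v) = (dn u·dn v − m·sn u·sn v·cn u·cn v)/D = 0.814734359371569/0.9267771570803506 = 0.8791049209048776

sn(u+v)=0.7372304 cn(u+v)=-0.6756414 dn(u+v)=0.8791049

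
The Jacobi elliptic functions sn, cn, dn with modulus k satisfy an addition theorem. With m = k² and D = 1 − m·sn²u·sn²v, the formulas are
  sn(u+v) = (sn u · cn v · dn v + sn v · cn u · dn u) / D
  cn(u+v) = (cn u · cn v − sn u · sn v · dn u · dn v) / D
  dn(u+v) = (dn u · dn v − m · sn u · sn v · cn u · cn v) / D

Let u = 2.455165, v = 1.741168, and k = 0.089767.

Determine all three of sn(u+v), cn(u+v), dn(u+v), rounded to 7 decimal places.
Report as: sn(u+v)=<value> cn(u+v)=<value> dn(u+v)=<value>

sn u = 0.6383707717866274, cn u = -0.769729015776686, dn u = 0.9983567395911336
sn v = 0.9861668794409189, cn v = -0.1657555003424023, dn v = 0.9960739337426761
m = k² = 0.008058114289
D = 1 − m·sn²u·sn²v = 0.9968064020809277
sn(u+v) = (sn u·cn v·dn v + sn v·cn u·dn u)/D = -0.8632319293198323/0.9968064020809277 = -0.8659975773808775
cn(u+v) = (cn u·cn v − sn u·sn v·dn u·dn v)/D = -0.4984512407771538/0.9968064020809277 = -0.5000481936478233
dn(u+v) = (dn u·dn v − m·sn u·sn v·cn u·cn v)/D = 0.9937898889259161/0.9968064020809277 = 0.996973822450664

sn(u+v)=-0.8659976 cn(u+v)=-0.5000482 dn(u+v)=0.9969738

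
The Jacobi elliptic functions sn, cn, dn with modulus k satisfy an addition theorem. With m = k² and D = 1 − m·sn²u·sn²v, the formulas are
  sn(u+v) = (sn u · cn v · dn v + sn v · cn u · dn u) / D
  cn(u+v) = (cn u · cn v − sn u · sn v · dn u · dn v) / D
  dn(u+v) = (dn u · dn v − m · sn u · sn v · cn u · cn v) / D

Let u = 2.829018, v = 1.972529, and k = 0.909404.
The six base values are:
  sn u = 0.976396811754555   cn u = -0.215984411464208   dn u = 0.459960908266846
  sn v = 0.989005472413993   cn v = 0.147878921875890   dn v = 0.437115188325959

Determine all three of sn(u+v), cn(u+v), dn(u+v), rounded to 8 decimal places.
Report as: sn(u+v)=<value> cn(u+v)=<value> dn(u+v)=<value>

sn(u+v)=-0.15357018 cn(u+v)=-0.98813774 dn(u+v)=0.99019989

m = k² = 0.827015635216
D = 1 − m·sn²u·sn²v = 0.2288056931678682
sn(u+v) = (sn u·cn v·dn v + sn v·cn u·dn u)/D = -0.03513773167650046/0.2288056931678682 = -0.1535701808377684
cn(u+v) = (cn u·cn v − sn u·sn v·dn u·dn v)/D = -0.2260915412806478/0.2288056931678682 = -0.9881377432106594
dn(u+v) = (dn u·dn v − m·sn u·sn v·cn u·cn v)/D = 0.2265633729156042/0.2288056931678682 = 0.9901998931004797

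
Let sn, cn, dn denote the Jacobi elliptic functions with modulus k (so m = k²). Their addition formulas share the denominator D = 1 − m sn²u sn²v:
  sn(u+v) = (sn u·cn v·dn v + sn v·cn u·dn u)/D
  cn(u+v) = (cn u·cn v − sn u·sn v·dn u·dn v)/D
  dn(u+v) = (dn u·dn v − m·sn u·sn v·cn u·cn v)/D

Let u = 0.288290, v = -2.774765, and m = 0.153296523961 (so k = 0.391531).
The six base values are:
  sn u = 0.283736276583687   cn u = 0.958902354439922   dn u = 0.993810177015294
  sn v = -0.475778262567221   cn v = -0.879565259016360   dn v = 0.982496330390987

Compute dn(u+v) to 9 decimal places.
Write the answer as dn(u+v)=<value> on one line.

dn(u+v)=0.961647384

m = k² = 0.153296523961
D = 1 − m·sn²u·sn²v = 0.9972063549217876
dn(u+v) = (dn u·dn v − m·sn u·sn v·cn u·cn v)/D = 0.9589608821974015/0.9972063549217876 = 0.9616473836777888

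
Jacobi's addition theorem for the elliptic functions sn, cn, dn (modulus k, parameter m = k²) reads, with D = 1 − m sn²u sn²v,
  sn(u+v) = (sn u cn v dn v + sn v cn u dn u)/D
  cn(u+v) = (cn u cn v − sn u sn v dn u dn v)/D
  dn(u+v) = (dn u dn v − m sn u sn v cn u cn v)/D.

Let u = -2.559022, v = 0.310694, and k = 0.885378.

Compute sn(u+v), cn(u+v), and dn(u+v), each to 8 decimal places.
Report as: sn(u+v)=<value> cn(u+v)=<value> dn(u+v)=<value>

sn(u+v)=-0.99992563 cn(u+v)=-0.01219592 dn(u+v)=0.46499720

sn u = -0.9873940672372147, cn u = -0.1582812559488672, dn u = 0.4855354405988858
sn v = 0.3020705721236414, cn v = 0.9532855655347436, dn v = 0.9635726725496955
m = k² = 0.783894202884
D = 1 − m·sn²u·sn²v = 0.9302642757224887
sn(u+v) = (sn u·cn v·dn v + sn v·cn u·dn u)/D = -0.9301950891660894/0.9302642757224887 = -0.9999256269877228
cn(u+v) = (cn u·cn v − sn u·sn v·dn u·dn v)/D = -0.01134542977491538/0.9302642757224887 = -0.01219592117100698
dn(u+v) = (dn u·dn v − m·sn u·sn v·cn u·cn v)/D = 0.4325702813889022/0.9302642757224887 = 0.464997197761837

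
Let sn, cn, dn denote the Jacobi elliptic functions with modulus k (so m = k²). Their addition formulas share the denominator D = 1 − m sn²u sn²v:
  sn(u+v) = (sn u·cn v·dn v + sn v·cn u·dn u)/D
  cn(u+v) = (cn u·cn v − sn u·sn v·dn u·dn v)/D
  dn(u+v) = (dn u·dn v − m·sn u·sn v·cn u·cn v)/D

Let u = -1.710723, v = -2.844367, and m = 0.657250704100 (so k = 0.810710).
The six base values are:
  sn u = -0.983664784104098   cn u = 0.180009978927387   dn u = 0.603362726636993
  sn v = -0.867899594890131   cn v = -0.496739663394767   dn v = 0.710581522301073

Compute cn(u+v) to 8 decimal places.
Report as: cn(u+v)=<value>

m = k² = 0.6572507041
D = 1 − m·sn²u·sn²v = 0.5209682727606731
cn(u+v) = (cn u·cn v − sn u·sn v·dn u·dn v)/D = -0.4554416195011156/0.5209682727606731 = -0.8742214129234321

cn(u+v)=-0.87422141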